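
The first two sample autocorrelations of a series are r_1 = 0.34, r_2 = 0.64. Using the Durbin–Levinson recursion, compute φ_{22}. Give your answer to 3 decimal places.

φ_{22} = (r_2 − r_1²) / (1 − r_1²)
r_1² = (0.34)² = 0.1156
Numerator = 0.64 − 0.1156 = 0.5244; denominator = 1 − 0.1156 = 0.8844
φ_{22} = 0.5244 / 0.8844 = 0.593

0.593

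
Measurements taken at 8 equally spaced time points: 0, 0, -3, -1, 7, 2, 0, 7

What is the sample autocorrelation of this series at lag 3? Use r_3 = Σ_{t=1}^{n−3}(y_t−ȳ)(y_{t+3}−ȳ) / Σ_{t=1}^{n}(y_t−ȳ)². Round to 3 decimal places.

Mean ȳ = (0 + 0 − 3 − 1 + 7 + 2 + 0 + 7)/8 = 1.5000
Deviations from mean: -1.5000, -1.5000, -4.5000, -2.5000, 5.5000, 0.5000, -1.5000, 5.5000
Σ(y_t−ȳ)(y_{t+3}−ȳ) = (3.7500) + (-8.2500) + (-2.2500) + (3.7500) + (30.2500) = 27.2500
Denominator Σ(y_t−ȳ)² = 94.0000
r_3 = 27.2500 / 94.0000 = 0.290

0.290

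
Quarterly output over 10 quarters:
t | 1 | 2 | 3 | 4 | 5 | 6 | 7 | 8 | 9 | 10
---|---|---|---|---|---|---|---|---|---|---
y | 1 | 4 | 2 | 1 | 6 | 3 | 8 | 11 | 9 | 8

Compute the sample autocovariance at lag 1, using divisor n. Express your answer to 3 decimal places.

5.971

Mean ȳ = (1 + 4 + 2 + 1 + 6 + 3 + 8 + 11 + 9 + 8)/10 = 5.3000
Σ_{t=1}^{9}(y_t−ȳ)(y_{t+1}−ȳ) = 59.7100
γ_1 = 59.7100 / 10 = 5.971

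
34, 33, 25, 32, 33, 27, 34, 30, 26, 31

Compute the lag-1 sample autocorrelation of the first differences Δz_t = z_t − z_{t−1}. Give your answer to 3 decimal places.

-0.482

First differences Δz: -1, -8, 7, 1, -6, 7, -4, -4, 5
Mean of differences = -0.3333
Numerator Σ(Δz_t−Δz̄)(Δz_{t+1}−Δz̄) = -123.4444
Denominator Σ(Δz_t−Δz̄)² = 256.0000
r_1(Δz) = -123.4444 / 256.0000 = -0.482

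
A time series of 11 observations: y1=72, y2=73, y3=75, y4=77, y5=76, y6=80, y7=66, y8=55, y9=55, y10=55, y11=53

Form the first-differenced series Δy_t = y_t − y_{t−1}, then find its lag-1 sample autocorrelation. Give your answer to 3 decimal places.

First differences Δy: 1, 2, 2, -1, 4, -14, -11, 0, 0, -2
Mean of differences = -1.9000
Numerator Σ(Δy_t−Δȳ)(Δy_{t+1}−Δȳ) = 60.1900
Denominator Σ(Δy_t−Δȳ)² = 310.9000
r_1(Δy) = 60.1900 / 310.9000 = 0.194

0.194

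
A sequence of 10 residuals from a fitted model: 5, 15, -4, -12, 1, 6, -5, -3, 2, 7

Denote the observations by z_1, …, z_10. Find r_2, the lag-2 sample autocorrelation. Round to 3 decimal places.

-0.601

Mean z̄ = (5 + 15 − 4 − 12 + 1 + 6 − 5 − 3 + 2 + 7)/10 = 1.2000
Numerator Σ_{t=1}^{8}(z_t−z̄)(z_{t+2}−z̄) = -312.4800
Denominator Σ(z_t−z̄)² = 519.6000
r_2 = -312.4800 / 519.6000 = -0.601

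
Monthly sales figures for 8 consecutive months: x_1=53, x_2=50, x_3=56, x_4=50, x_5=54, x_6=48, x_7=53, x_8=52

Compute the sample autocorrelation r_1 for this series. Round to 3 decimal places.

-0.739

Mean x̄ = (53 + 50 + 56 + 50 + 54 + 48 + 53 + 52)/8 = 52.0000
Numerator Σ_{t=1}^{7}(x_t−x̄)(x_{t+1}−x̄) = -34.0000
Denominator Σ(x_t−x̄)² = 46.0000
r_1 = -34.0000 / 46.0000 = -0.739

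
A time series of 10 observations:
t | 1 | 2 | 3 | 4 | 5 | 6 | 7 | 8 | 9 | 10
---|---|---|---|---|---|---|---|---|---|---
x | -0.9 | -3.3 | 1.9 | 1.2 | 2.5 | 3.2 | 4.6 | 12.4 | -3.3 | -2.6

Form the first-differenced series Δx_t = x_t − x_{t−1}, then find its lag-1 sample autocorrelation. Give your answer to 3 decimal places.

First differences Δx: -2.4, 5.2, -0.7, 1.3, 0.7, 1.4, 7.8, -15.7, 0.7
Mean of differences = -0.1889
Numerator Σ(Δx_t−Δx̄)(Δx_{t+1}−Δx̄) = -137.7057
Denominator Σ(Δx_t−Δx̄)² = 344.9289
r_1(Δx) = -137.7057 / 344.9289 = -0.399

-0.399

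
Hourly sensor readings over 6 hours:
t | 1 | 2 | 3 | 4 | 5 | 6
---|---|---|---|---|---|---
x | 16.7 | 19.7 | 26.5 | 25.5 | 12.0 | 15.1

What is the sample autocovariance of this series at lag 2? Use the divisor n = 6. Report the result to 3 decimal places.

-15.696

Mean x̄ = (16.7 + 19.7 + 26.5 + 25.5 + 12.0 + 15.1)/6 = 19.2500
Deviations: -2.5500, 0.4500, 7.2500, 6.2500, -7.2500, -4.1500
Σ_{t=1}^{4}(x_t−x̄)(x_{t+2}−x̄) = -94.1750
γ_2 = -94.1750 / 6 = -15.696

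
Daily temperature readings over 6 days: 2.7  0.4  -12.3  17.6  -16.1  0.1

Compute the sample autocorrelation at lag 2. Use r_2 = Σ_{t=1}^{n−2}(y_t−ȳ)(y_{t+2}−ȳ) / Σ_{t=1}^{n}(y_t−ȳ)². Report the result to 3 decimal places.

Mean ȳ = (2.7 + 0.4 − 12.3 + 17.6 − 16.1 + 0.1)/6 = -1.2667
Deviations from mean: 3.9667, 1.6667, -11.0333, 18.8667, -14.8333, 1.3667
Σ(y_t−ȳ)(y_{t+2}−ȳ) = (-43.7656) + (31.4444) + (163.6611) + (25.7844) = 177.1244
Denominator Σ(y_t−ȳ)² = 718.0933
r_2 = 177.1244 / 718.0933 = 0.247

0.247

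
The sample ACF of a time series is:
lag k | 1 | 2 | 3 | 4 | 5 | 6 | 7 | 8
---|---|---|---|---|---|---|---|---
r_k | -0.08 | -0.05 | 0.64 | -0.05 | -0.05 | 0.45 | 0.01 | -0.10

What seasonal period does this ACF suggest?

3

The largest autocorrelation is r_3 = 0.64, with a weaker echo at lag 6 (0.45); the remaining lags stay at or below 0.01.
The dominant spike at lag 3 indicates a seasonal period of 3.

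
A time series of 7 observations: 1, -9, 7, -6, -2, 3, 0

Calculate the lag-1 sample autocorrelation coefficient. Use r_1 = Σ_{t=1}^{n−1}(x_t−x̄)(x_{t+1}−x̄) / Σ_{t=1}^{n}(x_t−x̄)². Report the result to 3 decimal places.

-0.656

Mean x̄ = (1 − 9 + 7 − 6 − 2 + 3 + 0)/7 = -0.8571
Deviations from mean: 1.8571, -8.1429, 7.8571, -5.1429, -1.1429, 3.8571, 0.8571
Σ(x_t−x̄)(x_{t+1}−x̄) = (-15.1224) + (-63.9796) + (-40.4082) + (5.8776) + (-4.4082) + (3.3061) = -114.7347
Denominator Σ(x_t−x̄)² = 174.8571
r_1 = -114.7347 / 174.8571 = -0.656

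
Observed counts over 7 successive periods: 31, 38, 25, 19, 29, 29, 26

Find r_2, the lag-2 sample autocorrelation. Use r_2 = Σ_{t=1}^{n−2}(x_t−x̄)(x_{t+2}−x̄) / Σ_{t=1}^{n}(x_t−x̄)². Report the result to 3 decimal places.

Mean x̄ = (31 + 38 + 25 + 19 + 29 + 29 + 26)/7 = 28.1429
Deviations from mean: 2.8571, 9.8571, -3.1429, -9.1429, 0.8571, 0.8571, -2.1429
Σ(x_t−x̄)(x_{t+2}−x̄) = (-8.9796) + (-90.1224) + (-2.6939) + (-7.8367) + (-1.8367) = -111.4694
Denominator Σ(x_t−x̄)² = 204.8571
r_2 = -111.4694 / 204.8571 = -0.544

-0.544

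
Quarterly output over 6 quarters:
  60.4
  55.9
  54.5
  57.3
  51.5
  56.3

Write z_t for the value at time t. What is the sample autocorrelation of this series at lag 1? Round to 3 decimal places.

-0.218

Mean z̄ = (60.4 + 55.9 + 54.5 + 57.3 + 51.5 + 56.3)/6 = 55.9833
Numerator Σ_{t=1}^{5}(z_t−z̄)(z_{t+1}−z̄) = -9.5203
Denominator Σ(z_t−z̄)² = 43.6483
r_1 = -9.5203 / 43.6483 = -0.218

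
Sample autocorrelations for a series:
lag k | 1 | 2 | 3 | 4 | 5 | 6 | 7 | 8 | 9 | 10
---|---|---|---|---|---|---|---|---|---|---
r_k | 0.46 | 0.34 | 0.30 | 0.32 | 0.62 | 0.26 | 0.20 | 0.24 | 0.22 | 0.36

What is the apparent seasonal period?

The largest autocorrelation is r_5 = 0.62; the remaining lags stay at or below 0.46. The elevated value at lag 1 (0.46), dropping to 0.34 at lag 2, reflects decaying short-term dependence rather than seasonality.
The dominant spike at lag 5 indicates a seasonal period of 5.

5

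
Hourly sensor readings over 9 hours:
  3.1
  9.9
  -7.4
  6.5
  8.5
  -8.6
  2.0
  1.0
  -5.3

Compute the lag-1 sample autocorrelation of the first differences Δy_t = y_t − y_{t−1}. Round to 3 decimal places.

-0.572

First differences Δy: 6.8, -17.3, 13.9, 2.0, -17.1, 10.6, -1.0, -6.3
Mean of differences = -1.0500
Numerator Σ(Δy_t−Δȳ)(Δy_{t+1}−Δȳ) = -560.5175
Denominator Σ(Δy_t−Δȳ)² = 979.3800
r_1(Δy) = -560.5175 / 979.3800 = -0.572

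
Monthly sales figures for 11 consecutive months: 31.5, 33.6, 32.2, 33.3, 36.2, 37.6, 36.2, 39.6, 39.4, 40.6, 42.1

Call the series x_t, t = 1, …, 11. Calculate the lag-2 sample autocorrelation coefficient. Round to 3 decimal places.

Mean x̄ = (31.5 + 33.6 + 32.2 + 33.3 + 36.2 + 37.6 + 36.2 + 39.6 + 39.4 + 40.6 + 42.1)/11 = 36.5727
Numerator Σ_{t=1}^{9}(x_t−x̄)(x_{t+2}−x̄) = 60.1921
Denominator Σ(x_t−x̄)² = 129.6618
r_2 = 60.1921 / 129.6618 = 0.464

0.464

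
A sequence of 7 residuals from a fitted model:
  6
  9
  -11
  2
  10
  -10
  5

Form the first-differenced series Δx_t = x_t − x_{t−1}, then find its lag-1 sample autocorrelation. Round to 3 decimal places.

-0.536

First differences Δx: 3, -20, 13, 8, -20, 15
Mean of differences = -0.1667
Numerator Σ(Δx_t−Δx̄)(Δx_{t+1}−Δx̄) = -679.1944
Denominator Σ(Δx_t−Δx̄)² = 1266.8333
r_1(Δx) = -679.1944 / 1266.8333 = -0.536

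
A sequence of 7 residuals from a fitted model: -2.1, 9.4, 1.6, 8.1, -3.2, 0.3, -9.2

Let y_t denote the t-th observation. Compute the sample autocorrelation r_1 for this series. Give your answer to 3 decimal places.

-0.132

Mean ȳ = (-2.1 + 9.4 + 1.6 + 8.1 − 3.2 + 0.3 − 9.2)/7 = 0.7000
Deviations from mean: -2.8000, 8.7000, 0.9000, 7.4000, -3.9000, -0.4000, -9.9000
Numerator Σ_{t=1}^{6}(y_t−ȳ)(y_{t+1}−ȳ) = -33.2100
Denominator Σ(y_t−ȳ)² = 252.4800
r_1 = -33.2100 / 252.4800 = -0.132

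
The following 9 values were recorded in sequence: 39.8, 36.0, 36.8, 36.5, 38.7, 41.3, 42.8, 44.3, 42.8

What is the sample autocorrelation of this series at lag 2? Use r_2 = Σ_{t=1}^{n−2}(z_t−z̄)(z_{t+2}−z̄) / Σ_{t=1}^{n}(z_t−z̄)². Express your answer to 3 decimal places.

Mean z̄ = (39.8 + 36.0 + 36.8 + 36.5 + 38.7 + 41.3 + 42.8 + 44.3 + 42.8)/9 = 39.8889
Numerator Σ_{t=1}^{7}(z_t−z̄)(z_{t+2}−z̄) = 23.5820
Denominator Σ(z_t−z̄)² = 75.9689
r_2 = 23.5820 / 75.9689 = 0.310

0.310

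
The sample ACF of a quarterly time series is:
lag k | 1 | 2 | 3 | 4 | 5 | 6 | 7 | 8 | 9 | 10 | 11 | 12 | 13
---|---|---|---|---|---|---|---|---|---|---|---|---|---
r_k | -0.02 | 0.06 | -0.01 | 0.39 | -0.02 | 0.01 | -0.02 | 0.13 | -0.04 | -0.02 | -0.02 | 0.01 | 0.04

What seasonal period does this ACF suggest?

The largest autocorrelation is r_4 = 0.39; the remaining lags stay at or below 0.13.
The dominant spike at lag 4 indicates a seasonal period of 4.

4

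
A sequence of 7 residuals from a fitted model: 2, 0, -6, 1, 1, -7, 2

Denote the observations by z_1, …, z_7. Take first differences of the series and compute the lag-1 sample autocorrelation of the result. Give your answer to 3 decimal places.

First differences Δz: -2, -6, 7, 0, -8, 9
Mean of differences = 0.0000
Numerator Σ(Δz_t−Δz̄)(Δz_{t+1}−Δz̄) = -102.0000
Denominator Σ(Δz_t−Δz̄)² = 234.0000
r_1(Δz) = -102.0000 / 234.0000 = -0.436

-0.436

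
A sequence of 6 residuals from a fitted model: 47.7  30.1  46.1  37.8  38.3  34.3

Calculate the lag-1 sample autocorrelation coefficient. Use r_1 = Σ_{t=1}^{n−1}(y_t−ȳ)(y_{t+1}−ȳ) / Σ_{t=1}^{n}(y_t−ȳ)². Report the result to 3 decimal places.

-0.632

Mean ȳ = (47.7 + 30.1 + 46.1 + 37.8 + 38.3 + 34.3)/6 = 39.0500
Deviations from mean: 8.6500, -8.9500, 7.0500, -1.2500, -0.7500, -4.7500
Numerator Σ_{t=1}^{5}(y_t−ȳ)(y_{t+1}−ȳ) = -144.8275
Denominator Σ(y_t−ȳ)² = 229.3150
r_1 = -144.8275 / 229.3150 = -0.632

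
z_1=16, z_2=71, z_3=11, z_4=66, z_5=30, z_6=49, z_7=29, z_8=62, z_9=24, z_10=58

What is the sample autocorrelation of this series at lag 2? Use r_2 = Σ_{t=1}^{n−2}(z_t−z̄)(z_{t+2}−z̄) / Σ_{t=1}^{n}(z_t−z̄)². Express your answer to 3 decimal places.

Mean z̄ = (16 + 71 + 11 + 66 + 30 + 49 + 29 + 62 + 24 + 58)/10 = 41.6000
Numerator Σ_{t=1}^{8}(z_t−z̄)(z_{t+2}−z̄) = 2889.6800
Denominator Σ(z_t−z̄)² = 4394.4000
r_2 = 2889.6800 / 4394.4000 = 0.658

0.658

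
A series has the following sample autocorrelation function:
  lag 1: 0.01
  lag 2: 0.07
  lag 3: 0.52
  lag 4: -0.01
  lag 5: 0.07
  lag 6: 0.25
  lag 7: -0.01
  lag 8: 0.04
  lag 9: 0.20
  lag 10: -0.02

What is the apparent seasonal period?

The largest autocorrelation is r_3 = 0.52, with weaker echoes at lags 6 (0.25) and 9 (0.20); the remaining lags stay at or below 0.07.
The dominant spike at lag 3 indicates a seasonal period of 3.

3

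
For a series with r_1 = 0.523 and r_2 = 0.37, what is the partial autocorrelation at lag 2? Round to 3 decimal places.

φ_{22} = (r_2 − r_1²) / (1 − r_1²)
r_1² = (0.523)² = 0.273529
Numerator = 0.37 − 0.2735 = 0.0965; denominator = 1 − 0.2735 = 0.7265
φ_{22} = 0.0965 / 0.7265 = 0.133

0.133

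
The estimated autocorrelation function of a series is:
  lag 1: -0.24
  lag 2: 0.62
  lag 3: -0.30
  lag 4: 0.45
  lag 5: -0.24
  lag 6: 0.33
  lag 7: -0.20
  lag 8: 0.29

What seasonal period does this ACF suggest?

The largest autocorrelation is r_2 = 0.62, with weaker echoes at lags 4 (0.45), 6 (0.33) and 8 (0.29); the remaining lags stay at or below -0.20.
The dominant spike at lag 2 indicates a seasonal period of 2.

2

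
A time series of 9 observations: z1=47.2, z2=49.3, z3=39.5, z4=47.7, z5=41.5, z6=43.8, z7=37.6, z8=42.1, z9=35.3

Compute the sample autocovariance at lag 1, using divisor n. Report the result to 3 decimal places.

Mean z̄ = (47.2 + 49.3 + 39.5 + 47.7 + 41.5 + 43.8 + 37.6 + 42.1 + 35.3)/9 = 42.6667
Σ_{t=1}^{8}(z_t−z̄)(z_{t+1}−z̄) = -12.7644
γ_1 = -12.7644 / 9 = -1.418

-1.418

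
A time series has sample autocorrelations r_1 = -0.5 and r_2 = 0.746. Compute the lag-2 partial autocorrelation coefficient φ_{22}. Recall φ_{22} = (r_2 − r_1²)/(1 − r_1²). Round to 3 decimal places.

0.661

φ_{22} = (r_2 − r_1²) / (1 − r_1²)
r_1² = (-0.5)² = 0.25
Numerator = 0.746 − 0.2500 = 0.4960; denominator = 1 − 0.2500 = 0.7500
φ_{22} = 0.4960 / 0.7500 = 0.661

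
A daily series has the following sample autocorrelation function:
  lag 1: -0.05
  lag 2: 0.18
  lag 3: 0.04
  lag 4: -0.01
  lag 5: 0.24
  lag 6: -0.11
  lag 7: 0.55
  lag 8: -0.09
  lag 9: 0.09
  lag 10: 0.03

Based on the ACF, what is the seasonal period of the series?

The largest autocorrelation is r_7 = 0.55; the remaining lags stay at or below 0.24.
The dominant spike at lag 7 indicates a seasonal period of 7.

7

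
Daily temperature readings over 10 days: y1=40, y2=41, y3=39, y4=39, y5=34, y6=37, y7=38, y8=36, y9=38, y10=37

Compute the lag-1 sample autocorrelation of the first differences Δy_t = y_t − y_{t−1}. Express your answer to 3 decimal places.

-0.481

First differences Δy: 1, -2, 0, -5, 3, 1, -2, 2, -1
Mean of differences = -0.3333
Numerator Σ(Δy_t−Δȳ)(Δy_{t+1}−Δȳ) = -23.1111
Denominator Σ(Δy_t−Δȳ)² = 48.0000
r_1(Δy) = -23.1111 / 48.0000 = -0.481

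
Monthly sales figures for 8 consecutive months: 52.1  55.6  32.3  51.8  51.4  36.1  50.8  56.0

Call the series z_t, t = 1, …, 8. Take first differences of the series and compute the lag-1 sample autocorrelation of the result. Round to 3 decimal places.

-0.485

First differences Δz: 3.5, -23.3, 19.5, -0.4, -15.3, 14.7, 5.2
Mean of differences = 0.5571
Numerator Σ(Δz_t−Δz̄)(Δz_{t+1}−Δz̄) = -683.6861
Denominator Σ(Δz_t−Δz̄)² = 1410.5971
r_1(Δz) = -683.6861 / 1410.5971 = -0.485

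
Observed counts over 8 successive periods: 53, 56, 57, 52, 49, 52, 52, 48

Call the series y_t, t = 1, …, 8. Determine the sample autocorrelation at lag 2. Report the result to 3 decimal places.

-0.167

Mean ȳ = (53 + 56 + 57 + 52 + 49 + 52 + 52 + 48)/8 = 52.3750
Deviations from mean: 0.6250, 3.6250, 4.6250, -0.3750, -3.3750, -0.3750, -0.3750, -4.3750
Σ(y_t−ȳ)(y_{t+2}−ȳ) = (2.8906) + (-1.3594) + (-15.6094) + (0.1406) + (1.2656) + (1.6406) = -11.0313
Denominator Σ(y_t−ȳ)² = 65.8750
r_2 = -11.0313 / 65.8750 = -0.167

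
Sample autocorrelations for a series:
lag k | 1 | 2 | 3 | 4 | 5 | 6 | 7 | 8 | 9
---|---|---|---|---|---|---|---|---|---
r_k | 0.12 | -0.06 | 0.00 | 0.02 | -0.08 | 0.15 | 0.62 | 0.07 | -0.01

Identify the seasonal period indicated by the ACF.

7

The largest autocorrelation is r_7 = 0.62; the remaining lags stay at or below 0.15.
The dominant spike at lag 7 indicates a seasonal period of 7.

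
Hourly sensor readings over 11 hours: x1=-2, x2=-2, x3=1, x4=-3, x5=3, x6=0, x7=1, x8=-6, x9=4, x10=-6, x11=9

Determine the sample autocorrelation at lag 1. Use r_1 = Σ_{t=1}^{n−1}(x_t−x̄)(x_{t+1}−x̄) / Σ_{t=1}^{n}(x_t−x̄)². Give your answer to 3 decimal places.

Mean x̄ = (-2 − 2 + 1 − 3 + 3 + 0 + 1 − 6 + 4 − 6 + 9)/11 = -0.0909
Numerator Σ_{t=1}^{10}(x_t−x̄)(x_{t+1}−x̄) = -118.7355
Denominator Σ(x_t−x̄)² = 196.9091
r_1 = -118.7355 / 196.9091 = -0.603

-0.603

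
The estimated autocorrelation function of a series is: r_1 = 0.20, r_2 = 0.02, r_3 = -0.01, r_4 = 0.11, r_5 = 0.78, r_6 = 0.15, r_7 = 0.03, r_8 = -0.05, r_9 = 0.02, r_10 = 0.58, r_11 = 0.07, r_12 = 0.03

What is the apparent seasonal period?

The largest autocorrelation is r_5 = 0.78, with a weaker echo at lag 10 (0.58); the remaining lags stay at or below 0.20. The elevated value at lag 1 (0.20), dropping to 0.02 at lag 2, reflects decaying short-term dependence rather than seasonality.
The dominant spike at lag 5 indicates a seasonal period of 5.

5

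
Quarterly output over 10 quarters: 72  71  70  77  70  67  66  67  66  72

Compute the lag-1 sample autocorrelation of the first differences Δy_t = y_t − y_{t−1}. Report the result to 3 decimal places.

First differences Δy: -1, -1, 7, -7, -3, -1, 1, -1, 6
Mean of differences = 0.0000
Numerator Σ(Δy_t−Δȳ)(Δy_{t+1}−Δȳ) = -39.0000
Denominator Σ(Δy_t−Δȳ)² = 148.0000
r_1(Δy) = -39.0000 / 148.0000 = -0.264

-0.264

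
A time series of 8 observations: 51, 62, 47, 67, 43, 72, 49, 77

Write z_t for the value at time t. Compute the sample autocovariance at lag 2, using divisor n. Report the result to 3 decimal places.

Mean z̄ = (51 + 62 + 47 + 67 + 43 + 72 + 49 + 77)/8 = 58.5000
Deviations: -7.5000, 3.5000, -11.5000, 8.5000, -15.5000, 13.5000, -9.5000, 18.5000
Σ_{t=1}^{6}(z_t−z̄)(z_{t+2}−z̄) = 806.0000
γ_2 = 806.0000 / 8 = 100.750

100.750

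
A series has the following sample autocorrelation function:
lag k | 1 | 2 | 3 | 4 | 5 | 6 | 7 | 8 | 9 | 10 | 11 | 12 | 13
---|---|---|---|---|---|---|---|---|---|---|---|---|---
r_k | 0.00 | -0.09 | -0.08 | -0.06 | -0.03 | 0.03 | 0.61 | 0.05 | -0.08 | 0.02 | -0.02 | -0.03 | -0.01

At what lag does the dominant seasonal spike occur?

The largest autocorrelation is r_7 = 0.61; the remaining lags stay at or below 0.05.
The dominant spike at lag 7 indicates a seasonal period of 7.

7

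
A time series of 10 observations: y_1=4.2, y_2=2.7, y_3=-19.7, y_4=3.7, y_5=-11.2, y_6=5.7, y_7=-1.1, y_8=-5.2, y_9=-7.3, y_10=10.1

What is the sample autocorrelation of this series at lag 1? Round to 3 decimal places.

-0.433

Mean ȳ = (4.2 + 2.7 − 19.7 + 3.7 − 11.2 + 5.7 − 1.1 − 5.2 − 7.3 + 10.1)/10 = -1.8100
Numerator Σ_{t=1}^{9}(y_t−ȳ)(y_{t+1}−ȳ) = -318.2601
Denominator Σ(y_t−ȳ)² = 735.4290
r_1 = -318.2601 / 735.4290 = -0.433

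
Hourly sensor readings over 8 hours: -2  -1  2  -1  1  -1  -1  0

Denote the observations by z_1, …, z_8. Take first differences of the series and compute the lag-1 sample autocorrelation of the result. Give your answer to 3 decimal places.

First differences Δz: 1, 3, -3, 2, -2, 0, 1
Mean of differences = 0.2857
Numerator Σ(Δz_t−Δz̄)(Δz_{t+1}−Δz̄) = -16.0816
Denominator Σ(Δz_t−Δz̄)² = 27.4286
r_1(Δz) = -16.0816 / 27.4286 = -0.586

-0.586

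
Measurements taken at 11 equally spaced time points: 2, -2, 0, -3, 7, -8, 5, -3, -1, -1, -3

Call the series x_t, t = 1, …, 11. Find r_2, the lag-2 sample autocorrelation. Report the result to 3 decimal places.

0.512

Mean x̄ = (2 − 2 + 0 − 3 + 7 − 8 + 5 − 3 − 1 − 1 − 3)/11 = -0.6364
Numerator Σ_{t=1}^{9}(x_t−x̄)(x_{t+2}−x̄) = 87.2810
Denominator Σ(x_t−x̄)² = 170.5455
r_2 = 87.2810 / 170.5455 = 0.512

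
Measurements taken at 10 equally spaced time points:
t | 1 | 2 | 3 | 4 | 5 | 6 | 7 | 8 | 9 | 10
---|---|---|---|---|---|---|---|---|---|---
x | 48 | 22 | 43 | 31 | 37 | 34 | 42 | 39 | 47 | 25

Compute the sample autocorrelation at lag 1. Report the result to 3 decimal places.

-0.566

Mean x̄ = (48 + 22 + 43 + 31 + 37 + 34 + 42 + 39 + 47 + 25)/10 = 36.8000
Numerator Σ_{t=1}^{9}(x_t−x̄)(x_{t+1}−x̄) = -396.2400
Denominator Σ(x_t−x̄)² = 699.6000
r_1 = -396.2400 / 699.6000 = -0.566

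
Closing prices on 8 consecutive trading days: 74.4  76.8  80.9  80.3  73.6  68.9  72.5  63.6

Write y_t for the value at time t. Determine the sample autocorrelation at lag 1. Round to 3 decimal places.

0.379

Mean ȳ = (74.4 + 76.8 + 80.9 + 80.3 + 73.6 + 68.9 + 72.5 + 63.6)/8 = 73.8750
Deviations from mean: 0.5250, 2.9250, 7.0250, 6.4250, -0.2750, -4.9750, -1.3750, -10.2750
Numerator Σ_{t=1}^{7}(y_t−ȳ)(y_{t+1}−ȳ) = 87.7894
Denominator Σ(y_t−ȳ)² = 231.7550
r_1 = 87.7894 / 231.7550 = 0.379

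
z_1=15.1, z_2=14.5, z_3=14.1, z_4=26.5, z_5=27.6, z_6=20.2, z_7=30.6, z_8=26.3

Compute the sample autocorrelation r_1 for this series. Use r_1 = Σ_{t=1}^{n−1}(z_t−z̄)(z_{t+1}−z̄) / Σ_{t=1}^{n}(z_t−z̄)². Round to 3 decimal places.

Mean z̄ = (15.1 + 14.5 + 14.1 + 26.5 + 27.6 + 20.2 + 30.6 + 26.3)/8 = 21.8625
Σ(z_t−z̄)(z_{t+1}−z̄) = (49.7889) + (57.1514) + (-35.9986) + (26.6077) + (-9.5386) + (-14.5261) + (38.7727) = 112.2573
Denominator Σ(z_t−z̄)² = 313.4188
r_1 = 112.2573 / 313.4188 = 0.358

0.358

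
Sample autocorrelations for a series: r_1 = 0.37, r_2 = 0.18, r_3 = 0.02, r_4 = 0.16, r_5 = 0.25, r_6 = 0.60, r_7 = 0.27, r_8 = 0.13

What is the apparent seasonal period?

6

The largest autocorrelation is r_6 = 0.60; the remaining lags stay at or below 0.37. The elevated value at lag 1 (0.37), dropping to 0.18 at lag 2, reflects decaying short-term dependence rather than seasonality.
The dominant spike at lag 6 indicates a seasonal period of 6.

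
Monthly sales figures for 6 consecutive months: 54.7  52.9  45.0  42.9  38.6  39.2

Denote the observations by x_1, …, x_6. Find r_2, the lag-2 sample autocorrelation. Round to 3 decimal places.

-0.017

Mean x̄ = (54.7 + 52.9 + 45.0 + 42.9 + 38.6 + 39.2)/6 = 45.5500
Σ(x_t−x̄)(x_{t+2}−x̄) = (-5.0325) + (-19.4775) + (3.8225) + (16.8275) = -3.8600
Denominator Σ(x_t−x̄)² = 233.6950
r_2 = -3.8600 / 233.6950 = -0.017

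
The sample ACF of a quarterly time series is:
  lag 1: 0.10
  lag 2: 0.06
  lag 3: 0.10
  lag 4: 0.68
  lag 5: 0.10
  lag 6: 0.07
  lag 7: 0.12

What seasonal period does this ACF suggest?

The largest autocorrelation is r_4 = 0.68; the remaining lags stay at or below 0.12.
The dominant spike at lag 4 indicates a seasonal period of 4.

4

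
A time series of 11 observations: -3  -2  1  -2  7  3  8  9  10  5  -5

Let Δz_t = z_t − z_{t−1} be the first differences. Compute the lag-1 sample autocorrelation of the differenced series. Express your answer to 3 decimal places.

-0.137

First differences Δz: 1, 3, -3, 9, -4, 5, 1, 1, -5, -10
Mean of differences = -0.2000
Numerator Σ(Δz_t−Δz̄)(Δz_{t+1}−Δz̄) = -36.6400
Denominator Σ(Δz_t−Δz̄)² = 267.6000
r_1(Δz) = -36.6400 / 267.6000 = -0.137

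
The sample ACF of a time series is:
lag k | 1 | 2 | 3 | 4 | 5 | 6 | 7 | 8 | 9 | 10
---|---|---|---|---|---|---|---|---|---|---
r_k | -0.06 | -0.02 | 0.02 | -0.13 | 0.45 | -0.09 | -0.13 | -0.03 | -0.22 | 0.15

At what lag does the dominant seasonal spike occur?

The largest autocorrelation is r_5 = 0.45, with a weaker echo at lag 10 (0.15); the remaining lags stay at or below 0.02.
The dominant spike at lag 5 indicates a seasonal period of 5.

5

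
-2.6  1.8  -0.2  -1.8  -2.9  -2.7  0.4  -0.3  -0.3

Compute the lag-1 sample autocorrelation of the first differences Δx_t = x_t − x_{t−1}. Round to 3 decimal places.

First differences Δx: 4.4, -2.0, -1.6, -1.1, 0.2, 3.1, -0.7, 0.0
Mean of differences = 0.2875
Numerator Σ(Δx_t−Δx̄)(Δx_{t+1}−Δx̄) = -5.0889
Denominator Σ(Δx_t−Δx̄)² = 36.6088
r_1(Δx) = -5.0889 / 36.6088 = -0.139

-0.139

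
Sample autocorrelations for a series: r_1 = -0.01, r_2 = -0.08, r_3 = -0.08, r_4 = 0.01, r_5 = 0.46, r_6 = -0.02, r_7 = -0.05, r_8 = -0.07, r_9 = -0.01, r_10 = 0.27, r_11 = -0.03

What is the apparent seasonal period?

The largest autocorrelation is r_5 = 0.46, with a weaker echo at lag 10 (0.27); the remaining lags stay at or below 0.01.
The dominant spike at lag 5 indicates a seasonal period of 5.

5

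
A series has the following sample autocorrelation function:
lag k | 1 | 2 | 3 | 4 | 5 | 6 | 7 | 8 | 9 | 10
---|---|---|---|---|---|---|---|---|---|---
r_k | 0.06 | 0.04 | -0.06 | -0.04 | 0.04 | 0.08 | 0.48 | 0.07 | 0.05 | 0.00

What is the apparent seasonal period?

7

The largest autocorrelation is r_7 = 0.48; the remaining lags stay at or below 0.08.
The dominant spike at lag 7 indicates a seasonal period of 7.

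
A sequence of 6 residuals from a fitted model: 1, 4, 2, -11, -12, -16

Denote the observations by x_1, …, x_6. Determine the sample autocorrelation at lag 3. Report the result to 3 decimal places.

-0.475

Mean x̄ = (1 + 4 + 2 − 11 − 12 − 16)/6 = -5.3333
Deviations from mean: 6.3333, 9.3333, 7.3333, -5.6667, -6.6667, -10.6667
Σ(x_t−x̄)(x_{t+3}−x̄) = (-35.8889) + (-62.2222) + (-78.2222) = -176.3333
Denominator Σ(x_t−x̄)² = 371.3333
r_3 = -176.3333 / 371.3333 = -0.475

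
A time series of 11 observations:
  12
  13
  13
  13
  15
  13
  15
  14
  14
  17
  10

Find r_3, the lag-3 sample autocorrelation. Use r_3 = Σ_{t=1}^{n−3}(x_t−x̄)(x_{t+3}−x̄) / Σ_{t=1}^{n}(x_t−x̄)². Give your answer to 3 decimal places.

0.103

Mean x̄ = (12 + 13 + 13 + 13 + 15 + 13 + 15 + 14 + 14 + 17 + 10)/11 = 13.5455
Numerator Σ_{t=1}^{8}(x_t−x̄)(x_{t+3}−x̄) = 3.3802
Denominator Σ(x_t−x̄)² = 32.7273
r_3 = 3.3802 / 32.7273 = 0.103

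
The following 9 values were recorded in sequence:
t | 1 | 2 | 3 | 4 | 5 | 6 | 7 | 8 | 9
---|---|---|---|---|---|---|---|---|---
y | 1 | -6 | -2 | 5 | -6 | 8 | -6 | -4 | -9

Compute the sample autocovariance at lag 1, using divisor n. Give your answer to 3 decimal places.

Mean ȳ = (1 − 6 − 2 + 5 − 6 + 8 − 6 − 4 − 9)/9 = -2.1111
Σ_{t=1}^{8}(y_t−ȳ)(y_{t+1}−ȳ) = -97.6790
γ_1 = -97.6790 / 9 = -10.853

-10.853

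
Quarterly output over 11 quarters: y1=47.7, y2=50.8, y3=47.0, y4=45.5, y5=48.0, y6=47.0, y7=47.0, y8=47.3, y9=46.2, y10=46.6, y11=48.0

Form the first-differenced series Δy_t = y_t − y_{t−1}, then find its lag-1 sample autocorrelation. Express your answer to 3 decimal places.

First differences Δy: 3.1, -3.8, -1.5, 2.5, -1.0, 0.0, 0.3, -1.1, 0.4, 1.4
Mean of differences = 0.0300
Numerator Σ(Δy_t−Δȳ)(Δy_{t+1}−Δȳ) = -12.4149
Denominator Σ(Δy_t−Δȳ)² = 36.9610
r_1(Δy) = -12.4149 / 36.9610 = -0.336

-0.336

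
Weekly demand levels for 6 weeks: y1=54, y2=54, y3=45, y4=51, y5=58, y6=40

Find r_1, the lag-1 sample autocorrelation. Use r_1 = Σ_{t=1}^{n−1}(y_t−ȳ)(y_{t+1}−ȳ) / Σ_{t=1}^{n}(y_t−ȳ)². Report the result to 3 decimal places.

Mean ȳ = (54 + 54 + 45 + 51 + 58 + 40)/6 = 50.3333
Deviations from mean: 3.6667, 3.6667, -5.3333, 0.6667, 7.6667, -10.3333
Numerator Σ_{t=1}^{5}(y_t−ȳ)(y_{t+1}−ȳ) = -83.7778
Denominator Σ(y_t−ȳ)² = 221.3333
r_1 = -83.7778 / 221.3333 = -0.379

-0.379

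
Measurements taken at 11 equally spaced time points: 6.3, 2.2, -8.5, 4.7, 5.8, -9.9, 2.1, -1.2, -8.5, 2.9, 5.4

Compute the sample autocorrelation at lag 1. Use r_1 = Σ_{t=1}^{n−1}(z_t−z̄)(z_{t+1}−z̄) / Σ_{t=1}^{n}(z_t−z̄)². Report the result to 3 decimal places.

Mean z̄ = (6.3 + 2.2 − 8.5 + 4.7 + 5.8 − 9.9 + 2.1 − 1.2 − 8.5 + 2.9 + 5.4)/11 = 0.1182
Numerator Σ_{t=1}^{10}(z_t−z̄)(z_{t+1}−z̄) = -95.8349
Denominator Σ(z_t−z̄)² = 386.0364
r_1 = -95.8349 / 386.0364 = -0.248

-0.248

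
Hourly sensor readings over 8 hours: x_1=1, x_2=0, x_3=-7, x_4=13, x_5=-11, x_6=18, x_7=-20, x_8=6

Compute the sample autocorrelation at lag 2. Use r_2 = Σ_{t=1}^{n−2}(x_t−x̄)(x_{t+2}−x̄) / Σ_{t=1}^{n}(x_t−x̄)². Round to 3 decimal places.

0.575

Mean x̄ = (1 + 0 − 7 + 13 − 11 + 18 − 20 + 6)/8 = 0.0000
Deviations from mean: 1.0000, 0.0000, -7.0000, 13.0000, -11.0000, 18.0000, -20.0000, 6.0000
Numerator Σ_{t=1}^{6}(x_t−x̄)(x_{t+2}−x̄) = 632.0000
Denominator Σ(x_t−x̄)² = 1100.0000
r_2 = 632.0000 / 1100.0000 = 0.575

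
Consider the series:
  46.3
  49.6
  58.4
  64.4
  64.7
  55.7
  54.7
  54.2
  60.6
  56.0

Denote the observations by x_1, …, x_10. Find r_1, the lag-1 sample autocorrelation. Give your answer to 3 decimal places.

Mean x̄ = (46.3 + 49.6 + 58.4 + 64.4 + 64.7 + 55.7 + 54.7 + 54.2 + 60.6 + 56.0)/10 = 56.4600
Numerator Σ_{t=1}^{9}(x_t−x̄)(x_{t+1}−x̄) = 125.0104
Denominator Σ(x_t−x̄)² = 311.1240
r_1 = 125.0104 / 311.1240 = 0.402

0.402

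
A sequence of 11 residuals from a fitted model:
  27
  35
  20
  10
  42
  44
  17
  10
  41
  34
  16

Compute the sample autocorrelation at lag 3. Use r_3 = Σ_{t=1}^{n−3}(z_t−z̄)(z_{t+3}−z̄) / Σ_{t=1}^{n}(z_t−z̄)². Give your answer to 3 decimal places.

0.162

Mean z̄ = (27 + 35 + 20 + 10 + 42 + 44 + 17 + 10 + 41 + 34 + 16)/11 = 26.9091
Numerator Σ_{t=1}^{8}(z_t−z̄)(z_{t+3}−z̄) = 269.8843
Denominator Σ(z_t−z̄)² = 1670.9091
r_3 = 269.8843 / 1670.9091 = 0.162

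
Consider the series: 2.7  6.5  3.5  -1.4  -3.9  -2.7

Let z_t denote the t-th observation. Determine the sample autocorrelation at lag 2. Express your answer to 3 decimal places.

Mean z̄ = (2.7 + 6.5 + 3.5 − 1.4 − 3.9 − 2.7)/6 = 0.7833
Deviations from mean: 1.9167, 5.7167, 2.7167, -2.1833, -4.6833, -3.4833
Σ(z_t−z̄)(z_{t+2}−z̄) = (5.2069) + (-12.4814) + (-12.7231) + (7.6053) = -12.3922
Denominator Σ(z_t−z̄)² = 82.5683
r_2 = -12.3922 / 82.5683 = -0.150

-0.150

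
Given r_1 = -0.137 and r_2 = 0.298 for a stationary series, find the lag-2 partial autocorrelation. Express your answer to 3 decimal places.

0.285

φ_{22} = (r_2 − r_1²) / (1 − r_1²)
r_1² = (-0.137)² = 0.018769
Numerator = 0.298 − 0.0188 = 0.2792; denominator = 1 − 0.0188 = 0.9812
φ_{22} = 0.2792 / 0.9812 = 0.285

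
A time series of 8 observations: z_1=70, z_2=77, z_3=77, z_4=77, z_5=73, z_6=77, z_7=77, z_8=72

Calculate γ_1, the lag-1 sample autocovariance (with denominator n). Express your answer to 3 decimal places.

Mean z̄ = (70 + 77 + 77 + 77 + 73 + 77 + 77 + 72)/8 = 75.0000
Σ_{t=1}^{7}(z_t−z̄)(z_{t+1}−z̄) = -12.0000
γ_1 = -12.0000 / 8 = -1.500

-1.500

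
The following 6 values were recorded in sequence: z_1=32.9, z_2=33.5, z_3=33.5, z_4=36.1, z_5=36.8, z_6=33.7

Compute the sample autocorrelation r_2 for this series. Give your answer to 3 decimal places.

-0.272

Mean z̄ = (32.9 + 33.5 + 33.5 + 36.1 + 36.8 + 33.7)/6 = 34.4167
Deviations from mean: -1.5167, -0.9167, -0.9167, 1.6833, 2.3833, -0.7167
Σ(z_t−z̄)(z_{t+2}−z̄) = (1.3903) + (-1.5431) + (-2.1847) + (-1.2064) = -3.5439
Denominator Σ(z_t−z̄)² = 13.0083
r_2 = -3.5439 / 13.0083 = -0.272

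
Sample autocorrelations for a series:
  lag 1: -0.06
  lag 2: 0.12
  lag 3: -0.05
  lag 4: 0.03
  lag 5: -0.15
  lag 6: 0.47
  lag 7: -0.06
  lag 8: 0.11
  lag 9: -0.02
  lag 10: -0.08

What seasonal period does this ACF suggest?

6

The largest autocorrelation is r_6 = 0.47; the remaining lags stay at or below 0.12.
The dominant spike at lag 6 indicates a seasonal period of 6.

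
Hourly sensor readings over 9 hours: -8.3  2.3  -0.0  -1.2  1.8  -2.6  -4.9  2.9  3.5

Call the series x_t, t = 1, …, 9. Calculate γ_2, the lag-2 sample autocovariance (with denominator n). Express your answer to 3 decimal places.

Mean x̄ = (-8.3 + 2.3 − 0.0 − 1.2 + 1.8 − 2.6 − 4.9 + 2.9 + 3.5)/9 = -0.7222
Σ_{t=1}^{7}(x_t−x̄)(x_{t+2}−x̄) = -39.1765
γ_2 = -39.1765 / 9 = -4.353

-4.353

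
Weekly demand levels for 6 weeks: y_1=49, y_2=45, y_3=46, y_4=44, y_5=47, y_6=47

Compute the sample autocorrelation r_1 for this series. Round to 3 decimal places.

Mean ȳ = (49 + 45 + 46 + 44 + 47 + 47)/6 = 46.3333
Deviations from mean: 2.6667, -1.3333, -0.3333, -2.3333, 0.6667, 0.6667
Numerator Σ_{t=1}^{5}(y_t−ȳ)(y_{t+1}−ȳ) = -3.4444
Denominator Σ(y_t−ȳ)² = 15.3333
r_1 = -3.4444 / 15.3333 = -0.225

-0.225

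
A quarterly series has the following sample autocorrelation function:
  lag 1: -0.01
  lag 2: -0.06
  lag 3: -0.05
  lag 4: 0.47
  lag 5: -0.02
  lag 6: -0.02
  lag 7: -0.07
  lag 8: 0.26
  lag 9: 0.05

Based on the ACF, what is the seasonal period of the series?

The largest autocorrelation is r_4 = 0.47, with a weaker echo at lag 8 (0.26); the remaining lags stay at or below 0.05.
The dominant spike at lag 4 indicates a seasonal period of 4.

4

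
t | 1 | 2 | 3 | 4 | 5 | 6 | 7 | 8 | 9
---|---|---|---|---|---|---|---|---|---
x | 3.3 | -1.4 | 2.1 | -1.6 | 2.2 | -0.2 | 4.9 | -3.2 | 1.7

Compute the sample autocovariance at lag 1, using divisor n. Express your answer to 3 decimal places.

-4.462

Mean x̄ = (3.3 − 1.4 + 2.1 − 1.6 + 2.2 − 0.2 + 4.9 − 3.2 + 1.7)/9 = 0.8667
Σ_{t=1}^{8}(x_t−x̄)(x_{t+1}−x̄) = -40.1578
γ_1 = -40.1578 / 9 = -4.462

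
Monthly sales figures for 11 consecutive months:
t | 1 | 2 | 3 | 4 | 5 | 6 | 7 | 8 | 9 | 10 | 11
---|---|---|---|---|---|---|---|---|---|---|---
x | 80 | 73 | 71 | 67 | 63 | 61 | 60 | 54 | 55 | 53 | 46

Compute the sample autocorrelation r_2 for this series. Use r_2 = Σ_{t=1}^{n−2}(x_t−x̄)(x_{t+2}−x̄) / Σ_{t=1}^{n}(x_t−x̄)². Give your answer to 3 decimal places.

0.422

Mean x̄ = (80 + 73 + 71 + 67 + 63 + 61 + 60 + 54 + 55 + 53 + 46)/11 = 62.0909
Numerator Σ_{t=1}^{9}(x_t−x̄)(x_{t+2}−x̄) = 425.2562
Denominator Σ(x_t−x̄)² = 1006.9091
r_2 = 425.2562 / 1006.9091 = 0.422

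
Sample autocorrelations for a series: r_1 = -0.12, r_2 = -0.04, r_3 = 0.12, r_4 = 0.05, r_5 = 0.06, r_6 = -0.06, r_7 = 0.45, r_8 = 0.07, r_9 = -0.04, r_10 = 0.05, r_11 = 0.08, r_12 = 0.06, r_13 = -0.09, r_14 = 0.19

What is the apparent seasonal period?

7

The largest autocorrelation is r_7 = 0.45, with a weaker echo at lag 14 (0.19); the remaining lags stay at or below 0.12.
The dominant spike at lag 7 indicates a seasonal period of 7.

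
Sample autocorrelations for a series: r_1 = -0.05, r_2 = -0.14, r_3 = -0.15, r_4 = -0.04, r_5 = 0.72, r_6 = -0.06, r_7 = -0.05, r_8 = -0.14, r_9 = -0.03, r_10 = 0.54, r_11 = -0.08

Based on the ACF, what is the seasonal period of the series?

5

The largest autocorrelation is r_5 = 0.72, with a weaker echo at lag 10 (0.54); the remaining lags stay at or below -0.03.
The dominant spike at lag 5 indicates a seasonal period of 5.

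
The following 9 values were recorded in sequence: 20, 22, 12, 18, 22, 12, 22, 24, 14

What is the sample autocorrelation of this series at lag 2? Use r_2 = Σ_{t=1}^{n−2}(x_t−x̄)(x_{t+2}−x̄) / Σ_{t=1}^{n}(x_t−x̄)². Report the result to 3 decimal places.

-0.405

Mean x̄ = (20 + 22 + 12 + 18 + 22 + 12 + 22 + 24 + 14)/9 = 18.4444
Numerator Σ_{t=1}^{7}(x_t−x̄)(x_{t+2}−x̄) = -70.6173
Denominator Σ(x_t−x̄)² = 174.2222
r_2 = -70.6173 / 174.2222 = -0.405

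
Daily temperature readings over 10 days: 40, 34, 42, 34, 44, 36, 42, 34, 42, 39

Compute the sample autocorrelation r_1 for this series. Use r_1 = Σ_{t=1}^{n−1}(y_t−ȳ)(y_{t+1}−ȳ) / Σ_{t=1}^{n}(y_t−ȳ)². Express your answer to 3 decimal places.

-0.847

Mean ȳ = (40 + 34 + 42 + 34 + 44 + 36 + 42 + 34 + 42 + 39)/10 = 38.7000
Numerator Σ_{t=1}^{9}(y_t−ȳ)(y_{t+1}−ȳ) = -115.2900
Denominator Σ(y_t−ȳ)² = 136.1000
r_1 = -115.2900 / 136.1000 = -0.847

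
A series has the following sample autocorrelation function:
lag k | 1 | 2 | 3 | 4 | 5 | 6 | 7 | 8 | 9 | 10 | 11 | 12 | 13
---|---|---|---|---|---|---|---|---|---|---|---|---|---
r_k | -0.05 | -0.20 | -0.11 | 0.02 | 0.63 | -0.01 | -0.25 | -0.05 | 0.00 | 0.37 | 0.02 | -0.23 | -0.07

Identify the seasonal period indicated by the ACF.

5

The largest autocorrelation is r_5 = 0.63, with a weaker echo at lag 10 (0.37); the remaining lags stay at or below 0.02.
The dominant spike at lag 5 indicates a seasonal period of 5.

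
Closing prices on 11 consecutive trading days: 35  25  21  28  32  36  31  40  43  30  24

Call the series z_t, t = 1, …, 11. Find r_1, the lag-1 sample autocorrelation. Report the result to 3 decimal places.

Mean z̄ = (35 + 25 + 21 + 28 + 32 + 36 + 31 + 40 + 43 + 30 + 24)/11 = 31.3636
Numerator Σ_{t=1}^{10}(z_t−z̄)(z_{t+1}−z̄) = 168.3223
Denominator Σ(z_t−z̄)² = 460.5455
r_1 = 168.3223 / 460.5455 = 0.365

0.365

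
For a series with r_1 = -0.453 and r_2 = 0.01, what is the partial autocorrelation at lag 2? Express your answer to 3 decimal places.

φ_{22} = (r_2 − r_1²) / (1 − r_1²)
r_1² = (-0.453)² = 0.205209
Numerator = 0.01 − 0.2052 = -0.1952; denominator = 1 − 0.2052 = 0.7948
φ_{22} = -0.1952 / 0.7948 = -0.246

-0.246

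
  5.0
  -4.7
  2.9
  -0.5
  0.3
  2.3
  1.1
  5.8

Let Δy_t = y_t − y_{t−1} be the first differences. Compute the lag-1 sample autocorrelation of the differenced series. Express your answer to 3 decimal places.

First differences Δy: -9.7, 7.6, -3.4, 0.8, 2.0, -1.2, 4.7
Mean of differences = 0.1143
Numerator Σ(Δy_t−Δȳ)(Δy_{t+1}−Δȳ) = -109.3959
Denominator Σ(Δy_t−Δȳ)² = 191.4886
r_1(Δy) = -109.3959 / 191.4886 = -0.571

-0.571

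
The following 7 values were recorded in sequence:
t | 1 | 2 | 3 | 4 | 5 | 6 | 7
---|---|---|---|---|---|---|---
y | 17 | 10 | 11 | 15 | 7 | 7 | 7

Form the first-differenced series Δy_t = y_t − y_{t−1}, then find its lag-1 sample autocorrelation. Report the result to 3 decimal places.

-0.377

First differences Δy: -7, 1, 4, -8, 0, 0
Mean of differences = -1.6667
Numerator Σ(Δy_t−Δȳ)(Δy_{t+1}−Δȳ) = -42.7778
Denominator Σ(Δy_t−Δȳ)² = 113.3333
r_1(Δy) = -42.7778 / 113.3333 = -0.377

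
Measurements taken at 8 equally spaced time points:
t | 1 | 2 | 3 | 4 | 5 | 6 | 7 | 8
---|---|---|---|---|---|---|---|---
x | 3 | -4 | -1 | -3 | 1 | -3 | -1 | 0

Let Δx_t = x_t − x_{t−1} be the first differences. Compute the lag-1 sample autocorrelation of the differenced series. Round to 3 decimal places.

-0.572

First differences Δx: -7, 3, -2, 4, -4, 2, 1
Mean of differences = -0.4286
Numerator Σ(Δx_t−Δx̄)(Δx_{t+1}−Δx̄) = -55.8980
Denominator Σ(Δx_t−Δx̄)² = 97.7143
r_1(Δx) = -55.8980 / 97.7143 = -0.572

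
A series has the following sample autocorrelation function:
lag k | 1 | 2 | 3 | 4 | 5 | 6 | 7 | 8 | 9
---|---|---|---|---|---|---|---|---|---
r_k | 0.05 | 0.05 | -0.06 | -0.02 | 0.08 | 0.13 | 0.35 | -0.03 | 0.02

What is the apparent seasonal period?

The largest autocorrelation is r_7 = 0.35; the remaining lags stay at or below 0.13.
The dominant spike at lag 7 indicates a seasonal period of 7.

7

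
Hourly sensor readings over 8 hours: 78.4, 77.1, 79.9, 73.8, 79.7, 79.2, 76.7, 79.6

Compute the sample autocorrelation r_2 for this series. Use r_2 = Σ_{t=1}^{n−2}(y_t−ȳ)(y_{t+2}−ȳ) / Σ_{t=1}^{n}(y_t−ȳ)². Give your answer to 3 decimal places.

Mean ȳ = (78.4 + 77.1 + 79.9 + 73.8 + 79.7 + 79.2 + 76.7 + 79.6)/8 = 78.0500
Numerator Σ_{t=1}^{6}(y_t−ȳ)(y_{t+2}−ȳ) = 2.4050
Denominator Σ(y_t−ȳ)² = 30.7800
r_2 = 2.4050 / 30.7800 = 0.078

0.078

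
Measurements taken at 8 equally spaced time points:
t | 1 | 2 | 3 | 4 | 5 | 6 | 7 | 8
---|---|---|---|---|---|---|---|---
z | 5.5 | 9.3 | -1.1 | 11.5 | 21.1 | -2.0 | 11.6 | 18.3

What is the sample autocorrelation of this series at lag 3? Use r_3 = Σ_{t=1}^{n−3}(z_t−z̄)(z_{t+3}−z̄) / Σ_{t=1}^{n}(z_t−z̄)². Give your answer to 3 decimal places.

Mean z̄ = (5.5 + 9.3 − 1.1 + 11.5 + 21.1 − 2.0 + 11.6 + 18.3)/8 = 9.2750
Deviations from mean: -3.7750, 0.0250, -10.3750, 2.2250, 11.8250, -11.2750, 2.3250, 9.0250
Numerator Σ_{t=1}^{5}(z_t−z̄)(z_{t+3}−z̄) = 220.7681
Denominator Σ(z_t−z̄)² = 480.6550
r_3 = 220.7681 / 480.6550 = 0.459

0.459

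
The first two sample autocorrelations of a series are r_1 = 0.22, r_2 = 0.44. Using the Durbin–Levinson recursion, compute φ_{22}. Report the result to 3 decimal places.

0.412

φ_{22} = (r_2 − r_1²) / (1 − r_1²)
r_1² = (0.22)² = 0.0484
Numerator = 0.44 − 0.0484 = 0.3916; denominator = 1 − 0.0484 = 0.9516
φ_{22} = 0.3916 / 0.9516 = 0.412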